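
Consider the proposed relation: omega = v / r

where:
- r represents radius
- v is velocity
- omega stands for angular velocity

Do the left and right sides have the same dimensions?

Yes

r (radius) has dimensions [L].
v (velocity) has dimensions [L T^-1].
omega (angular velocity) has dimensions [T^-1].

Left side: [T^-1]
Right side: [T^-1]

Both sides have the same dimensions, so the equation is dimensionally consistent.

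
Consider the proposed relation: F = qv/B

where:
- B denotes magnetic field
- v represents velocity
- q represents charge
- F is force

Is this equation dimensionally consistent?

No

B (magnetic field) has dimensions [I^-1 M T^-2].
v (velocity) has dimensions [L T^-1].
q (charge) has dimensions [I T].
F (force) has dimensions [L M T^-2].

Left side: [L M T^-2]
Right side: [I^2 L M^-1 T^2]

The two sides have different dimensions, so the equation is NOT dimensionally consistent.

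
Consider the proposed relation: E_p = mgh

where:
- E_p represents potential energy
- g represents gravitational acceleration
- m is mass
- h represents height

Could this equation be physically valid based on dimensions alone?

Yes

E_p (potential energy) has dimensions [L^2 M T^-2].
g (gravitational acceleration) has dimensions [L T^-2].
m (mass) has dimensions [M].
h (height) has dimensions [L].

Left side: [L^2 M T^-2]
Right side: [L^2 M T^-2]

Both sides have the same dimensions, so the equation is dimensionally consistent.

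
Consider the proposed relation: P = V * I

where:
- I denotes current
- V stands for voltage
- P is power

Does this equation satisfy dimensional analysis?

Yes

I (current) has dimensions [I].
V (voltage) has dimensions [I^-1 L^2 M T^-3].
P (power) has dimensions [L^2 M T^-3].

Left side: [L^2 M T^-3]
Right side: [L^2 M T^-3]

Both sides have the same dimensions, so the equation is dimensionally consistent.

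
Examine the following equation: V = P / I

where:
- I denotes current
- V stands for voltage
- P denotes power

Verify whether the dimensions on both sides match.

Yes

I (current) has dimensions [I].
V (voltage) has dimensions [I^-1 L^2 M T^-3].
P (power) has dimensions [L^2 M T^-3].

Left side: [I^-1 L^2 M T^-3]
Right side: [I^-1 L^2 M T^-3]

Both sides have the same dimensions, so the equation is dimensionally consistent.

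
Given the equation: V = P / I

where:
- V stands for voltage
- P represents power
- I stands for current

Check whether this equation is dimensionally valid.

Yes

V (voltage) has dimensions [I^-1 L^2 M T^-3].
P (power) has dimensions [L^2 M T^-3].
I (current) has dimensions [I].

Left side: [I^-1 L^2 M T^-3]
Right side: [I^-1 L^2 M T^-3]

Both sides have the same dimensions, so the equation is dimensionally consistent.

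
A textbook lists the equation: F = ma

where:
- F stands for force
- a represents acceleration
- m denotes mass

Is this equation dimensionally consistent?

Yes

F (force) has dimensions [L M T^-2].
a (acceleration) has dimensions [L T^-2].
m (mass) has dimensions [M].

Left side: [L M T^-2]
Right side: [L M T^-2]

Both sides have the same dimensions, so the equation is dimensionally consistent.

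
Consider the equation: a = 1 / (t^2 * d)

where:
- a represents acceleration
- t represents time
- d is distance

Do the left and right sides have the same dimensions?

No

a (acceleration) has dimensions [L T^-2].
t (time) has dimensions [T].
d (distance) has dimensions [L].

Left side: [L T^-2]
Right side: [L^-1 T^-2]

The two sides have different dimensions, so the equation is NOT dimensionally consistent.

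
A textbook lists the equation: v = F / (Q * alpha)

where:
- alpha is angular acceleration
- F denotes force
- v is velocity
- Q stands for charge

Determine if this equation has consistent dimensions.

No

alpha (angular acceleration) has dimensions [T^-2].
F (force) has dimensions [L M T^-2].
v (velocity) has dimensions [L T^-1].
Q (charge) has dimensions [I T].

Left side: [L T^-1]
Right side: [I^-1 L M T^-1]

The two sides have different dimensions, so the equation is NOT dimensionally consistent.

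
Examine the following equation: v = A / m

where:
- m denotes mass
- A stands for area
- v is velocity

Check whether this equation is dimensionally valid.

No

m (mass) has dimensions [M].
A (area) has dimensions [L^2].
v (velocity) has dimensions [L T^-1].

Left side: [L T^-1]
Right side: [L^2 M^-1]

The two sides have different dimensions, so the equation is NOT dimensionally consistent.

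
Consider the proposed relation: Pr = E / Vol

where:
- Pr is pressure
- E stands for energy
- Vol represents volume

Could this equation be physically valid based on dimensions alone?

Yes

Pr (pressure) has dimensions [L^-1 M T^-2].
E (energy) has dimensions [L^2 M T^-2].
Vol (volume) has dimensions [L^3].

Left side: [L^-1 M T^-2]
Right side: [L^-1 M T^-2]

Both sides have the same dimensions, so the equation is dimensionally consistent.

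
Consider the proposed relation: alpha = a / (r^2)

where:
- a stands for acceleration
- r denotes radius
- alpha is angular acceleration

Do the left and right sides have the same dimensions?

No

a (acceleration) has dimensions [L T^-2].
r (radius) has dimensions [L].
alpha (angular acceleration) has dimensions [T^-2].

Left side: [T^-2]
Right side: [L^-1 T^-2]

The two sides have different dimensions, so the equation is NOT dimensionally consistent.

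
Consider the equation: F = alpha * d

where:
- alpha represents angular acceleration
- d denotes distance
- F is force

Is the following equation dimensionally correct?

No

alpha (angular acceleration) has dimensions [T^-2].
d (distance) has dimensions [L].
F (force) has dimensions [L M T^-2].

Left side: [L M T^-2]
Right side: [L T^-2]

The two sides have different dimensions, so the equation is NOT dimensionally consistent.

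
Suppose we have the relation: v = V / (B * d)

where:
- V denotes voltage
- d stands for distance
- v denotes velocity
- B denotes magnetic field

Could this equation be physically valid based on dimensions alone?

Yes

V (voltage) has dimensions [I^-1 L^2 M T^-3].
d (distance) has dimensions [L].
v (velocity) has dimensions [L T^-1].
B (magnetic field) has dimensions [I^-1 M T^-2].

Left side: [L T^-1]
Right side: [L T^-1]

Both sides have the same dimensions, so the equation is dimensionally consistent.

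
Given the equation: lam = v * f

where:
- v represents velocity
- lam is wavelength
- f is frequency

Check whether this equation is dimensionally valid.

No

v (velocity) has dimensions [L T^-1].
lam (wavelength) has dimensions [L].
f (frequency) has dimensions [T^-1].

Left side: [L]
Right side: [L T^-2]

The two sides have different dimensions, so the equation is NOT dimensionally consistent.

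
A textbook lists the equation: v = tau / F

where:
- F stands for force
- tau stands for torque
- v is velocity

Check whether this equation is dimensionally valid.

No

F (force) has dimensions [L M T^-2].
tau (torque) has dimensions [L^2 M T^-2].
v (velocity) has dimensions [L T^-1].

Left side: [L T^-1]
Right side: [L]

The two sides have different dimensions, so the equation is NOT dimensionally consistent.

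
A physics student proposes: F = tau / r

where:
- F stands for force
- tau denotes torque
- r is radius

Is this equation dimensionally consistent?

Yes

F (force) has dimensions [L M T^-2].
tau (torque) has dimensions [L^2 M T^-2].
r (radius) has dimensions [L].

Left side: [L M T^-2]
Right side: [L M T^-2]

Both sides have the same dimensions, so the equation is dimensionally consistent.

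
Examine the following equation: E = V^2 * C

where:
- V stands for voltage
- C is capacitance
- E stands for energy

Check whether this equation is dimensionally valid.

Yes

V (voltage) has dimensions [I^-1 L^2 M T^-3].
C (capacitance) has dimensions [I^2 L^-2 M^-1 T^4].
E (energy) has dimensions [L^2 M T^-2].

Left side: [L^2 M T^-2]
Right side: [L^2 M T^-2]

Both sides have the same dimensions, so the equation is dimensionally consistent.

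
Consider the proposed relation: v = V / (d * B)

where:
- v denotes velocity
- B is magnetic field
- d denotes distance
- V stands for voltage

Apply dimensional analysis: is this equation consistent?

Yes

v (velocity) has dimensions [L T^-1].
B (magnetic field) has dimensions [I^-1 M T^-2].
d (distance) has dimensions [L].
V (voltage) has dimensions [I^-1 L^2 M T^-3].

Left side: [L T^-1]
Right side: [L T^-1]

Both sides have the same dimensions, so the equation is dimensionally consistent.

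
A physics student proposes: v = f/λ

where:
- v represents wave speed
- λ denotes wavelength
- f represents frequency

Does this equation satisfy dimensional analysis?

No

v (wave speed) has dimensions [L T^-1].
λ (wavelength) has dimensions [L].
f (frequency) has dimensions [T^-1].

Left side: [L T^-1]
Right side: [L^-1 T^-1]

The two sides have different dimensions, so the equation is NOT dimensionally consistent.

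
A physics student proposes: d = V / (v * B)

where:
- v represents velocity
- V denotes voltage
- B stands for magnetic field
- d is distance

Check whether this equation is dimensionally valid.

Yes

v (velocity) has dimensions [L T^-1].
V (voltage) has dimensions [I^-1 L^2 M T^-3].
B (magnetic field) has dimensions [I^-1 M T^-2].
d (distance) has dimensions [L].

Left side: [L]
Right side: [L]

Both sides have the same dimensions, so the equation is dimensionally consistent.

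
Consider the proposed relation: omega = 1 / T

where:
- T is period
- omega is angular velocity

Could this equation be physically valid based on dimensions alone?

Yes

T (period) has dimensions [T].
omega (angular velocity) has dimensions [T^-1].

Left side: [T^-1]
Right side: [T^-1]

Both sides have the same dimensions, so the equation is dimensionally consistent.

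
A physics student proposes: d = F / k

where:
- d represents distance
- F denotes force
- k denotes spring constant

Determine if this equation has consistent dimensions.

Yes

d (distance) has dimensions [L].
F (force) has dimensions [L M T^-2].
k (spring constant) has dimensions [M T^-2].

Left side: [L]
Right side: [L]

Both sides have the same dimensions, so the equation is dimensionally consistent.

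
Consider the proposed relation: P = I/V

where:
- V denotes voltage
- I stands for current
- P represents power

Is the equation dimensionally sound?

No

V (voltage) has dimensions [I^-1 L^2 M T^-3].
I (current) has dimensions [I].
P (power) has dimensions [L^2 M T^-3].

Left side: [L^2 M T^-3]
Right side: [I^2 L^-2 M^-1 T^3]

The two sides have different dimensions, so the equation is NOT dimensionally consistent.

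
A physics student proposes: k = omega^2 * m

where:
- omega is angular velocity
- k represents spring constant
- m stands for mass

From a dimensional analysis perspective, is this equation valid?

Yes

omega (angular velocity) has dimensions [T^-1].
k (spring constant) has dimensions [M T^-2].
m (mass) has dimensions [M].

Left side: [M T^-2]
Right side: [M T^-2]

Both sides have the same dimensions, so the equation is dimensionally consistent.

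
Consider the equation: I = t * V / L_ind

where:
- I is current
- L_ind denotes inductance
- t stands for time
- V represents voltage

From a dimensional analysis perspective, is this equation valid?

Yes

I (current) has dimensions [I].
L_ind (inductance) has dimensions [I^-2 L^2 M T^-2].
t (time) has dimensions [T].
V (voltage) has dimensions [I^-1 L^2 M T^-3].

Left side: [I]
Right side: [I]

Both sides have the same dimensions, so the equation is dimensionally consistent.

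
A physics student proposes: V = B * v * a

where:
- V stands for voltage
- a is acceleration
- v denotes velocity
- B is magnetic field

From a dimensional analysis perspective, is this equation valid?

No

V (voltage) has dimensions [I^-1 L^2 M T^-3].
a (acceleration) has dimensions [L T^-2].
v (velocity) has dimensions [L T^-1].
B (magnetic field) has dimensions [I^-1 M T^-2].

Left side: [I^-1 L^2 M T^-3]
Right side: [I^-1 L^2 M T^-5]

The two sides have different dimensions, so the equation is NOT dimensionally consistent.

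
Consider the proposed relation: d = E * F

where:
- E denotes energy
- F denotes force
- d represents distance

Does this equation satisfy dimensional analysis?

No

E (energy) has dimensions [L^2 M T^-2].
F (force) has dimensions [L M T^-2].
d (distance) has dimensions [L].

Left side: [L]
Right side: [L^3 M^2 T^-4]

The two sides have different dimensions, so the equation is NOT dimensionally consistent.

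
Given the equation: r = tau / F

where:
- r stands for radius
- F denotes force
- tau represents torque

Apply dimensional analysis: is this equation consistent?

Yes

r (radius) has dimensions [L].
F (force) has dimensions [L M T^-2].
tau (torque) has dimensions [L^2 M T^-2].

Left side: [L]
Right side: [L]

Both sides have the same dimensions, so the equation is dimensionally consistent.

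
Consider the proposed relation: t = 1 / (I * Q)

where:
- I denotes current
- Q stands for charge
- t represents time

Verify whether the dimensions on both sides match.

No

I (current) has dimensions [I].
Q (charge) has dimensions [I T].
t (time) has dimensions [T].

Left side: [T]
Right side: [I^-2 T^-1]

The two sides have different dimensions, so the equation is NOT dimensionally consistent.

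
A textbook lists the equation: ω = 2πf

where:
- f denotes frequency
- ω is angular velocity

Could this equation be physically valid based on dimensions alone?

Yes

f (frequency) has dimensions [T^-1].
ω (angular velocity) has dimensions [T^-1].

Left side: [T^-1]
Right side: [T^-1]

Both sides have the same dimensions, so the equation is dimensionally consistent.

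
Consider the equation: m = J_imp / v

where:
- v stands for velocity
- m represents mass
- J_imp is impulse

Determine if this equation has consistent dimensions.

Yes

v (velocity) has dimensions [L T^-1].
m (mass) has dimensions [M].
J_imp (impulse) has dimensions [L M T^-1].

Left side: [M]
Right side: [M]

Both sides have the same dimensions, so the equation is dimensionally consistent.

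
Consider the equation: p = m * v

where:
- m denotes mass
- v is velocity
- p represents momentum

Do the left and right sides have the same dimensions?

Yes

m (mass) has dimensions [M].
v (velocity) has dimensions [L T^-1].
p (momentum) has dimensions [L M T^-1].

Left side: [L M T^-1]
Right side: [L M T^-1]

Both sides have the same dimensions, so the equation is dimensionally consistent.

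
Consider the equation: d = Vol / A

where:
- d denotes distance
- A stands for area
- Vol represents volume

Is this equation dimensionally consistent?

Yes

d (distance) has dimensions [L].
A (area) has dimensions [L^2].
Vol (volume) has dimensions [L^3].

Left side: [L]
Right side: [L]

Both sides have the same dimensions, so the equation is dimensionally consistent.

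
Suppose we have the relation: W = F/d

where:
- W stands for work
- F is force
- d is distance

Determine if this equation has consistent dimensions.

No

W (work) has dimensions [L^2 M T^-2].
F (force) has dimensions [L M T^-2].
d (distance) has dimensions [L].

Left side: [L^2 M T^-2]
Right side: [M T^-2]

The two sides have different dimensions, so the equation is NOT dimensionally consistent.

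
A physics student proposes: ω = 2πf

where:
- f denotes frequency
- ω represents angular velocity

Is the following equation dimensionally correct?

Yes

f (frequency) has dimensions [T^-1].
ω (angular velocity) has dimensions [T^-1].

Left side: [T^-1]
Right side: [T^-1]

Both sides have the same dimensions, so the equation is dimensionally consistent.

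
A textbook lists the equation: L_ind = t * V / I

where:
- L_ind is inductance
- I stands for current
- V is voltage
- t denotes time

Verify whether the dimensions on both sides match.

Yes

L_ind (inductance) has dimensions [I^-2 L^2 M T^-2].
I (current) has dimensions [I].
V (voltage) has dimensions [I^-1 L^2 M T^-3].
t (time) has dimensions [T].

Left side: [I^-2 L^2 M T^-2]
Right side: [I^-2 L^2 M T^-2]

Both sides have the same dimensions, so the equation is dimensionally consistent.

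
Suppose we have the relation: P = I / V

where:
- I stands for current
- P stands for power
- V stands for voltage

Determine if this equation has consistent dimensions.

No

I (current) has dimensions [I].
P (power) has dimensions [L^2 M T^-3].
V (voltage) has dimensions [I^-1 L^2 M T^-3].

Left side: [L^2 M T^-3]
Right side: [I^2 L^-2 M^-1 T^3]

The two sides have different dimensions, so the equation is NOT dimensionally consistent.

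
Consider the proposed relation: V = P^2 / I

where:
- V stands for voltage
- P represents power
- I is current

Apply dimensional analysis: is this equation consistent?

No

V (voltage) has dimensions [I^-1 L^2 M T^-3].
P (power) has dimensions [L^2 M T^-3].
I (current) has dimensions [I].

Left side: [I^-1 L^2 M T^-3]
Right side: [I^-1 L^4 M^2 T^-6]

The two sides have different dimensions, so the equation is NOT dimensionally consistent.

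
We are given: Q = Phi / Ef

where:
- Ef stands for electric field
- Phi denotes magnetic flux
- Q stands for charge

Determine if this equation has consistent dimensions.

No

Ef (electric field) has dimensions [I^-1 L M T^-3].
Phi (magnetic flux) has dimensions [I^-1 L^2 M T^-2].
Q (charge) has dimensions [I T].

Left side: [I T]
Right side: [L T]

The two sides have different dimensions, so the equation is NOT dimensionally consistent.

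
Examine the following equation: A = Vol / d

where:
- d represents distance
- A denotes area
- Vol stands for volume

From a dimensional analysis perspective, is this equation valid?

Yes

d (distance) has dimensions [L].
A (area) has dimensions [L^2].
Vol (volume) has dimensions [L^3].

Left side: [L^2]
Right side: [L^2]

Both sides have the same dimensions, so the equation is dimensionally consistent.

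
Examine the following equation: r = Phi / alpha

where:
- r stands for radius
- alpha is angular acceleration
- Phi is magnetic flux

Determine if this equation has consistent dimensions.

No

r (radius) has dimensions [L].
alpha (angular acceleration) has dimensions [T^-2].
Phi (magnetic flux) has dimensions [I^-1 L^2 M T^-2].

Left side: [L]
Right side: [I^-1 L^2 M]

The two sides have different dimensions, so the equation is NOT dimensionally consistent.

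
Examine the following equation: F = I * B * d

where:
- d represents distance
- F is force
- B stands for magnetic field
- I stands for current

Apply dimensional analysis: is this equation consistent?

Yes

d (distance) has dimensions [L].
F (force) has dimensions [L M T^-2].
B (magnetic field) has dimensions [I^-1 M T^-2].
I (current) has dimensions [I].

Left side: [L M T^-2]
Right side: [L M T^-2]

Both sides have the same dimensions, so the equation is dimensionally consistent.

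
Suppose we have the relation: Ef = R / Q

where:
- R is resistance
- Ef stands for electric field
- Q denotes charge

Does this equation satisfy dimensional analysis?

No

R (resistance) has dimensions [I^-2 L^2 M T^-3].
Ef (electric field) has dimensions [I^-1 L M T^-3].
Q (charge) has dimensions [I T].

Left side: [I^-1 L M T^-3]
Right side: [I^-3 L^2 M T^-4]

The two sides have different dimensions, so the equation is NOT dimensionally consistent.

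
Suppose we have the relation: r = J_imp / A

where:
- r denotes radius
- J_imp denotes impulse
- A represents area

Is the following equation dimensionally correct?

No

r (radius) has dimensions [L].
J_imp (impulse) has dimensions [L M T^-1].
A (area) has dimensions [L^2].

Left side: [L]
Right side: [L^-1 M T^-1]

The two sides have different dimensions, so the equation is NOT dimensionally consistent.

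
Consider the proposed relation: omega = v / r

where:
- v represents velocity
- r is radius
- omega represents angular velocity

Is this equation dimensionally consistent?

Yes

v (velocity) has dimensions [L T^-1].
r (radius) has dimensions [L].
omega (angular velocity) has dimensions [T^-1].

Left side: [T^-1]
Right side: [T^-1]

Both sides have the same dimensions, so the equation is dimensionally consistent.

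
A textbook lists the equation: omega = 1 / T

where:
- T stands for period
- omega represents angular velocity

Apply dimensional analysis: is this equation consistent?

Yes

T (period) has dimensions [T].
omega (angular velocity) has dimensions [T^-1].

Left side: [T^-1]
Right side: [T^-1]

Both sides have the same dimensions, so the equation is dimensionally consistent.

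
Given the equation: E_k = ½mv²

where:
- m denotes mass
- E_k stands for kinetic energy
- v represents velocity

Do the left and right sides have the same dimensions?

Yes

m (mass) has dimensions [M].
E_k (kinetic energy) has dimensions [L^2 M T^-2].
v (velocity) has dimensions [L T^-1].

Left side: [L^2 M T^-2]
Right side: [L^2 M T^-2]

Both sides have the same dimensions, so the equation is dimensionally consistent.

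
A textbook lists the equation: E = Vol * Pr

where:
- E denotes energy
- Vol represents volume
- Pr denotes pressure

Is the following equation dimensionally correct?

Yes

E (energy) has dimensions [L^2 M T^-2].
Vol (volume) has dimensions [L^3].
Pr (pressure) has dimensions [L^-1 M T^-2].

Left side: [L^2 M T^-2]
Right side: [L^2 M T^-2]

Both sides have the same dimensions, so the equation is dimensionally consistent.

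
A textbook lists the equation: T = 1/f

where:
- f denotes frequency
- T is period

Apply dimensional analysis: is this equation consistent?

Yes

f (frequency) has dimensions [T^-1].
T (period) has dimensions [T].

Left side: [T]
Right side: [T]

Both sides have the same dimensions, so the equation is dimensionally consistent.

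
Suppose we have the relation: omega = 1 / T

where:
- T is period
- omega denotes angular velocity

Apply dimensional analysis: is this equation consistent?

Yes

T (period) has dimensions [T].
omega (angular velocity) has dimensions [T^-1].

Left side: [T^-1]
Right side: [T^-1]

Both sides have the same dimensions, so the equation is dimensionally consistent.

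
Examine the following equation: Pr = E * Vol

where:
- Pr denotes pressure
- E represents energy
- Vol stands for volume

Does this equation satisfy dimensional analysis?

No

Pr (pressure) has dimensions [L^-1 M T^-2].
E (energy) has dimensions [L^2 M T^-2].
Vol (volume) has dimensions [L^3].

Left side: [L^-1 M T^-2]
Right side: [L^5 M T^-2]

The two sides have different dimensions, so the equation is NOT dimensionally consistent.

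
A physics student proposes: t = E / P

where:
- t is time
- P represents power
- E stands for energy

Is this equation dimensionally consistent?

Yes

t (time) has dimensions [T].
P (power) has dimensions [L^2 M T^-3].
E (energy) has dimensions [L^2 M T^-2].

Left side: [T]
Right side: [T]

Both sides have the same dimensions, so the equation is dimensionally consistent.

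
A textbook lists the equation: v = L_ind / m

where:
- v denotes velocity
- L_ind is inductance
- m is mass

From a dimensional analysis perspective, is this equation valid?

No

v (velocity) has dimensions [L T^-1].
L_ind (inductance) has dimensions [I^-2 L^2 M T^-2].
m (mass) has dimensions [M].

Left side: [L T^-1]
Right side: [I^-2 L^2 T^-2]

The two sides have different dimensions, so the equation is NOT dimensionally consistent.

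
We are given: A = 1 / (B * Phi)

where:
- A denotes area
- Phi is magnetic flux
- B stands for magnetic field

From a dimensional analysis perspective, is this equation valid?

No

A (area) has dimensions [L^2].
Phi (magnetic flux) has dimensions [I^-1 L^2 M T^-2].
B (magnetic field) has dimensions [I^-1 M T^-2].

Left side: [L^2]
Right side: [I^2 L^-2 M^-2 T^4]

The two sides have different dimensions, so the equation is NOT dimensionally consistent.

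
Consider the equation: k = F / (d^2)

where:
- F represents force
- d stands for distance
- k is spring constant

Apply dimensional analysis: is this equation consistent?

No

F (force) has dimensions [L M T^-2].
d (distance) has dimensions [L].
k (spring constant) has dimensions [M T^-2].

Left side: [M T^-2]
Right side: [L^-1 M T^-2]

The two sides have different dimensions, so the equation is NOT dimensionally consistent.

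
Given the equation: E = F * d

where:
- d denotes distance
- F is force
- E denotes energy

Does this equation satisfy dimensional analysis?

Yes

d (distance) has dimensions [L].
F (force) has dimensions [L M T^-2].
E (energy) has dimensions [L^2 M T^-2].

Left side: [L^2 M T^-2]
Right side: [L^2 M T^-2]

Both sides have the same dimensions, so the equation is dimensionally consistent.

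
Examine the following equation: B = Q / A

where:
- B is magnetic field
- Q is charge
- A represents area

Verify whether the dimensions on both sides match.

No

B (magnetic field) has dimensions [I^-1 M T^-2].
Q (charge) has dimensions [I T].
A (area) has dimensions [L^2].

Left side: [I^-1 M T^-2]
Right side: [I L^-2 T]

The two sides have different dimensions, so the equation is NOT dimensionally consistent.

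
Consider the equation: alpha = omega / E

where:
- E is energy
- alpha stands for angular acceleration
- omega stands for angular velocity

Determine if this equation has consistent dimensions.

No

E (energy) has dimensions [L^2 M T^-2].
alpha (angular acceleration) has dimensions [T^-2].
omega (angular velocity) has dimensions [T^-1].

Left side: [T^-2]
Right side: [L^-2 M^-1 T]

The two sides have different dimensions, so the equation is NOT dimensionally consistent.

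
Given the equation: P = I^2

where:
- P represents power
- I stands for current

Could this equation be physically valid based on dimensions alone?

No

P (power) has dimensions [L^2 M T^-3].
I (current) has dimensions [I].

Left side: [L^2 M T^-3]
Right side: [I^2]

The two sides have different dimensions, so the equation is NOT dimensionally consistent.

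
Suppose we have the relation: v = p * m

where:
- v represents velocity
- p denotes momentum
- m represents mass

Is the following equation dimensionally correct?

No

v (velocity) has dimensions [L T^-1].
p (momentum) has dimensions [L M T^-1].
m (mass) has dimensions [M].

Left side: [L T^-1]
Right side: [L M^2 T^-1]

The two sides have different dimensions, so the equation is NOT dimensionally consistent.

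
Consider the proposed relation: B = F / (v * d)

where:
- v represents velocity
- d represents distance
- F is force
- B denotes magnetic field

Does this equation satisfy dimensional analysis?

No

v (velocity) has dimensions [L T^-1].
d (distance) has dimensions [L].
F (force) has dimensions [L M T^-2].
B (magnetic field) has dimensions [I^-1 M T^-2].

Left side: [I^-1 M T^-2]
Right side: [L^-1 M T^-1]

The two sides have different dimensions, so the equation is NOT dimensionally consistent.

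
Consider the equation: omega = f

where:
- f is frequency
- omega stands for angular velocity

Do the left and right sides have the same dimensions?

Yes

f (frequency) has dimensions [T^-1].
omega (angular velocity) has dimensions [T^-1].

Left side: [T^-1]
Right side: [T^-1]

Both sides have the same dimensions, so the equation is dimensionally consistent.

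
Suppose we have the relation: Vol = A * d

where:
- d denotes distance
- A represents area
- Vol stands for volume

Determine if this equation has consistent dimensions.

Yes

d (distance) has dimensions [L].
A (area) has dimensions [L^2].
Vol (volume) has dimensions [L^3].

Left side: [L^3]
Right side: [L^3]

Both sides have the same dimensions, so the equation is dimensionally consistent.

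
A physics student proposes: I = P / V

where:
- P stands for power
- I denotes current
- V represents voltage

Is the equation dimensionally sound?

Yes

P (power) has dimensions [L^2 M T^-3].
I (current) has dimensions [I].
V (voltage) has dimensions [I^-1 L^2 M T^-3].

Left side: [I]
Right side: [I]

Both sides have the same dimensions, so the equation is dimensionally consistent.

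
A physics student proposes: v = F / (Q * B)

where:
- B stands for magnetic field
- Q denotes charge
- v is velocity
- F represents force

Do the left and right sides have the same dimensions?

Yes

B (magnetic field) has dimensions [I^-1 M T^-2].
Q (charge) has dimensions [I T].
v (velocity) has dimensions [L T^-1].
F (force) has dimensions [L M T^-2].

Left side: [L T^-1]
Right side: [L T^-1]

Both sides have the same dimensions, so the equation is dimensionally consistent.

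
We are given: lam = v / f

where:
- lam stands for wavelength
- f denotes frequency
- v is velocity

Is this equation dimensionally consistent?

Yes

lam (wavelength) has dimensions [L].
f (frequency) has dimensions [T^-1].
v (velocity) has dimensions [L T^-1].

Left side: [L]
Right side: [L]

Both sides have the same dimensions, so the equation is dimensionally consistent.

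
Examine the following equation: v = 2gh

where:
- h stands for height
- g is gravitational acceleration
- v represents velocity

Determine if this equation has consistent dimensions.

No

h (height) has dimensions [L].
g (gravitational acceleration) has dimensions [L T^-2].
v (velocity) has dimensions [L T^-1].

Left side: [L T^-1]
Right side: [L^2 T^-2]

The two sides have different dimensions, so the equation is NOT dimensionally consistent.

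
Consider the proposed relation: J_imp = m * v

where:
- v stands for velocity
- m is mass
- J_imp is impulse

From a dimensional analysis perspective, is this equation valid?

Yes

v (velocity) has dimensions [L T^-1].
m (mass) has dimensions [M].
J_imp (impulse) has dimensions [L M T^-1].

Left side: [L M T^-1]
Right side: [L M T^-1]

Both sides have the same dimensions, so the equation is dimensionally consistent.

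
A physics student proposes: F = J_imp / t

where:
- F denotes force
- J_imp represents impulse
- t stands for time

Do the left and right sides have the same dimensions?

Yes

F (force) has dimensions [L M T^-2].
J_imp (impulse) has dimensions [L M T^-1].
t (time) has dimensions [T].

Left side: [L M T^-2]
Right side: [L M T^-2]

Both sides have the same dimensions, so the equation is dimensionally consistent.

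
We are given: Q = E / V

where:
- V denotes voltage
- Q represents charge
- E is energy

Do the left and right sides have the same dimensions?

Yes

V (voltage) has dimensions [I^-1 L^2 M T^-3].
Q (charge) has dimensions [I T].
E (energy) has dimensions [L^2 M T^-2].

Left side: [I T]
Right side: [I T]

Both sides have the same dimensions, so the equation is dimensionally consistent.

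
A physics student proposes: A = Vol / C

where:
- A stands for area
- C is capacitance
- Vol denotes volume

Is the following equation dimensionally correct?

No

A (area) has dimensions [L^2].
C (capacitance) has dimensions [I^2 L^-2 M^-1 T^4].
Vol (volume) has dimensions [L^3].

Left side: [L^2]
Right side: [I^-2 L^5 M T^-4]

The two sides have different dimensions, so the equation is NOT dimensionally consistent.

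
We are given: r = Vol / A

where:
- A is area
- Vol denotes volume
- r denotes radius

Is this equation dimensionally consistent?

Yes

A (area) has dimensions [L^2].
Vol (volume) has dimensions [L^3].
r (radius) has dimensions [L].

Left side: [L]
Right side: [L]

Both sides have the same dimensions, so the equation is dimensionally consistent.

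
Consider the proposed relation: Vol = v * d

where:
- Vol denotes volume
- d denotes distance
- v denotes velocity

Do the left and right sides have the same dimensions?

No

Vol (volume) has dimensions [L^3].
d (distance) has dimensions [L].
v (velocity) has dimensions [L T^-1].

Left side: [L^3]
Right side: [L^2 T^-1]

The two sides have different dimensions, so the equation is NOT dimensionally consistent.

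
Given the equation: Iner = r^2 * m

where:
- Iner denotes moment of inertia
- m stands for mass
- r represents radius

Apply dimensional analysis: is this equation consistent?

Yes

Iner (moment of inertia) has dimensions [L^2 M].
m (mass) has dimensions [M].
r (radius) has dimensions [L].

Left side: [L^2 M]
Right side: [L^2 M]

Both sides have the same dimensions, so the equation is dimensionally consistent.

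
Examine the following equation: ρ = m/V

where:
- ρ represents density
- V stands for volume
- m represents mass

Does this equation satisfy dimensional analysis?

Yes

ρ (density) has dimensions [L^-3 M].
V (volume) has dimensions [L^3].
m (mass) has dimensions [M].

Left side: [L^-3 M]
Right side: [L^-3 M]

Both sides have the same dimensions, so the equation is dimensionally consistent.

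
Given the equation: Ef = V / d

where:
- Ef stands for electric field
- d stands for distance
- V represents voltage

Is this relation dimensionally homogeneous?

Yes

Ef (electric field) has dimensions [I^-1 L M T^-3].
d (distance) has dimensions [L].
V (voltage) has dimensions [I^-1 L^2 M T^-3].

Left side: [I^-1 L M T^-3]
Right side: [I^-1 L M T^-3]

Both sides have the same dimensions, so the equation is dimensionally consistent.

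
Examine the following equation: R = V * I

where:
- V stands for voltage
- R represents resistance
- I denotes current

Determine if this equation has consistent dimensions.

No

V (voltage) has dimensions [I^-1 L^2 M T^-3].
R (resistance) has dimensions [I^-2 L^2 M T^-3].
I (current) has dimensions [I].

Left side: [I^-2 L^2 M T^-3]
Right side: [L^2 M T^-3]

The two sides have different dimensions, so the equation is NOT dimensionally consistent.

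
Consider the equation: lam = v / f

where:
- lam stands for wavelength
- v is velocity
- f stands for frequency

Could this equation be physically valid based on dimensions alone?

Yes

lam (wavelength) has dimensions [L].
v (velocity) has dimensions [L T^-1].
f (frequency) has dimensions [T^-1].

Left side: [L]
Right side: [L]

Both sides have the same dimensions, so the equation is dimensionally consistent.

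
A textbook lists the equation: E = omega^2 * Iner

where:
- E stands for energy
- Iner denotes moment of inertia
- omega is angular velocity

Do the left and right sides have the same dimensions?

Yes

E (energy) has dimensions [L^2 M T^-2].
Iner (moment of inertia) has dimensions [L^2 M].
omega (angular velocity) has dimensions [T^-1].

Left side: [L^2 M T^-2]
Right side: [L^2 M T^-2]

Both sides have the same dimensions, so the equation is dimensionally consistent.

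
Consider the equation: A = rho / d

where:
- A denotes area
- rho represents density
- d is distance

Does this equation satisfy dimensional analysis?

No

A (area) has dimensions [L^2].
rho (density) has dimensions [L^-3 M].
d (distance) has dimensions [L].

Left side: [L^2]
Right side: [L^-4 M]

The two sides have different dimensions, so the equation is NOT dimensionally consistent.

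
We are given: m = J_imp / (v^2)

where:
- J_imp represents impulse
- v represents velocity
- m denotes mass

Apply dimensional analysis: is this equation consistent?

No

J_imp (impulse) has dimensions [L M T^-1].
v (velocity) has dimensions [L T^-1].
m (mass) has dimensions [M].

Left side: [M]
Right side: [L^-1 M T]

The two sides have different dimensions, so the equation is NOT dimensionally consistent.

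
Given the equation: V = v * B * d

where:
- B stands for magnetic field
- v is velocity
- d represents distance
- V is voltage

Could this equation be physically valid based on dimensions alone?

Yes

B (magnetic field) has dimensions [I^-1 M T^-2].
v (velocity) has dimensions [L T^-1].
d (distance) has dimensions [L].
V (voltage) has dimensions [I^-1 L^2 M T^-3].

Left side: [I^-1 L^2 M T^-3]
Right side: [I^-1 L^2 M T^-3]

Both sides have the same dimensions, so the equation is dimensionally consistent.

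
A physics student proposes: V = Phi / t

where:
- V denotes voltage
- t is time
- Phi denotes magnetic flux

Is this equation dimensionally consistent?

Yes

V (voltage) has dimensions [I^-1 L^2 M T^-3].
t (time) has dimensions [T].
Phi (magnetic flux) has dimensions [I^-1 L^2 M T^-2].

Left side: [I^-1 L^2 M T^-3]
Right side: [I^-1 L^2 M T^-3]

Both sides have the same dimensions, so the equation is dimensionally consistent.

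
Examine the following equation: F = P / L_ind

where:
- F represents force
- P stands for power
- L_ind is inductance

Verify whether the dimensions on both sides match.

No

F (force) has dimensions [L M T^-2].
P (power) has dimensions [L^2 M T^-3].
L_ind (inductance) has dimensions [I^-2 L^2 M T^-2].

Left side: [L M T^-2]
Right side: [I^2 T^-1]

The two sides have different dimensions, so the equation is NOT dimensionally consistent.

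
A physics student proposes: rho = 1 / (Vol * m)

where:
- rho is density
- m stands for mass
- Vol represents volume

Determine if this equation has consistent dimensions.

No

rho (density) has dimensions [L^-3 M].
m (mass) has dimensions [M].
Vol (volume) has dimensions [L^3].

Left side: [L^-3 M]
Right side: [L^-3 M^-1]

The two sides have different dimensions, so the equation is NOT dimensionally consistent.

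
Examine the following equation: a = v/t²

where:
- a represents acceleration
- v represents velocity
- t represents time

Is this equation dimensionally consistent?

No

a (acceleration) has dimensions [L T^-2].
v (velocity) has dimensions [L T^-1].
t (time) has dimensions [T].

Left side: [L T^-2]
Right side: [L T^-3]

The two sides have different dimensions, so the equation is NOT dimensionally consistent.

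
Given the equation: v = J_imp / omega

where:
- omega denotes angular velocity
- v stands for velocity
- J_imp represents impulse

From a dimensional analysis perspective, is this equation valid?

No

omega (angular velocity) has dimensions [T^-1].
v (velocity) has dimensions [L T^-1].
J_imp (impulse) has dimensions [L M T^-1].

Left side: [L T^-1]
Right side: [L M]

The two sides have different dimensions, so the equation is NOT dimensionally consistent.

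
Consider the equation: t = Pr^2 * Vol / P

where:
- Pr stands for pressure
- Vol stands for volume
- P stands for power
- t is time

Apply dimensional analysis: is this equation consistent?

No

Pr (pressure) has dimensions [L^-1 M T^-2].
Vol (volume) has dimensions [L^3].
P (power) has dimensions [L^2 M T^-3].
t (time) has dimensions [T].

Left side: [T]
Right side: [L^-1 M T^-1]

The two sides have different dimensions, so the equation is NOT dimensionally consistent.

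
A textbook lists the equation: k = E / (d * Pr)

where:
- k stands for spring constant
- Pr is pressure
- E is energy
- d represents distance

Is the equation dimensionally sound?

No

k (spring constant) has dimensions [M T^-2].
Pr (pressure) has dimensions [L^-1 M T^-2].
E (energy) has dimensions [L^2 M T^-2].
d (distance) has dimensions [L].

Left side: [M T^-2]
Right side: [L^2]

The two sides have different dimensions, so the equation is NOT dimensionally consistent.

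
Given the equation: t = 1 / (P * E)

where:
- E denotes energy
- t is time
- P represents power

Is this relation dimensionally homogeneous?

No

E (energy) has dimensions [L^2 M T^-2].
t (time) has dimensions [T].
P (power) has dimensions [L^2 M T^-3].

Left side: [T]
Right side: [L^-4 M^-2 T^5]

The two sides have different dimensions, so the equation is NOT dimensionally consistent.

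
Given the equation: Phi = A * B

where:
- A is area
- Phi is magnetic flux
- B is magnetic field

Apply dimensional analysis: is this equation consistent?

Yes

A (area) has dimensions [L^2].
Phi (magnetic flux) has dimensions [I^-1 L^2 M T^-2].
B (magnetic field) has dimensions [I^-1 M T^-2].

Left side: [I^-1 L^2 M T^-2]
Right side: [I^-1 L^2 M T^-2]

Both sides have the same dimensions, so the equation is dimensionally consistent.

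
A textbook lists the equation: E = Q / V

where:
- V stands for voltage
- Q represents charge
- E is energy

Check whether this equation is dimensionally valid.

No

V (voltage) has dimensions [I^-1 L^2 M T^-3].
Q (charge) has dimensions [I T].
E (energy) has dimensions [L^2 M T^-2].

Left side: [L^2 M T^-2]
Right side: [I^2 L^-2 M^-1 T^4]

The two sides have different dimensions, so the equation is NOT dimensionally consistent.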